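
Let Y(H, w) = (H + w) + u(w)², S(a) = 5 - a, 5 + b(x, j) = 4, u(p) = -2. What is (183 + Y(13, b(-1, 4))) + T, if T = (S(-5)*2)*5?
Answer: 299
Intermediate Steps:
b(x, j) = -1 (b(x, j) = -5 + 4 = -1)
Y(H, w) = 4 + H + w (Y(H, w) = (H + w) + (-2)² = (H + w) + 4 = 4 + H + w)
T = 100 (T = ((5 - 1*(-5))*2)*5 = ((5 + 5)*2)*5 = (10*2)*5 = 20*5 = 100)
(183 + Y(13, b(-1, 4))) + T = (183 + (4 + 13 - 1)) + 100 = (183 + 16) + 100 = 199 + 100 = 299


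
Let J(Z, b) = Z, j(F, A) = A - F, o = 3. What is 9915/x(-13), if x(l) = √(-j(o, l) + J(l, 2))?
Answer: 3305*√3 ≈ 5724.4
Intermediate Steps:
x(l) = √3 (x(l) = √(-(l - 1*3) + l) = √(-(l - 3) + l) = √(-(-3 + l) + l) = √((3 - l) + l) = √3)
9915/x(-13) = 9915/(√3) = 9915*(√3/3) = 3305*√3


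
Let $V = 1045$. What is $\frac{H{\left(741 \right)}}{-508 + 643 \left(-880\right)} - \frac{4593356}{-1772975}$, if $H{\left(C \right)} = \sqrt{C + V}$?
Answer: $\frac{4593356}{1772975} - \frac{\sqrt{1786}}{566348} \approx 2.5907$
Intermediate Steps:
$H{\left(C \right)} = \sqrt{1045 + C}$ ($H{\left(C \right)} = \sqrt{C + 1045} = \sqrt{1045 + C}$)
$\frac{H{\left(741 \right)}}{-508 + 643 \left(-880\right)} - \frac{4593356}{-1772975} = \frac{\sqrt{1045 + 741}}{-508 + 643 \left(-880\right)} - \frac{4593356}{-1772975} = \frac{\sqrt{1786}}{-508 - 565840} - - \frac{4593356}{1772975} = \frac{\sqrt{1786}}{-566348} + \frac{4593356}{1772975} = \sqrt{1786} \left(- \frac{1}{566348}\right) + \frac{4593356}{1772975} = - \frac{\sqrt{1786}}{566348} + \frac{4593356}{1772975} = \frac{4593356}{1772975} - \frac{\sqrt{1786}}{566348}$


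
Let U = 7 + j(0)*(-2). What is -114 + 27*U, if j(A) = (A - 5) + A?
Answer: 345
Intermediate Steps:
j(A) = -5 + 2*A (j(A) = (-5 + A) + A = -5 + 2*A)
U = 17 (U = 7 + (-5 + 2*0)*(-2) = 7 + (-5 + 0)*(-2) = 7 - 5*(-2) = 7 + 10 = 17)
-114 + 27*U = -114 + 27*17 = -114 + 459 = 345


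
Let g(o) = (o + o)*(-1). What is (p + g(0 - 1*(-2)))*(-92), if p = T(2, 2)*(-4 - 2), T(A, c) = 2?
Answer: 1472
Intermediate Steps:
p = -12 (p = 2*(-4 - 2) = 2*(-6) = -12)
g(o) = -2*o (g(o) = (2*o)*(-1) = -2*o)
(p + g(0 - 1*(-2)))*(-92) = (-12 - 2*(0 - 1*(-2)))*(-92) = (-12 - 2*(0 + 2))*(-92) = (-12 - 2*2)*(-92) = (-12 - 4)*(-92) = -16*(-92) = 1472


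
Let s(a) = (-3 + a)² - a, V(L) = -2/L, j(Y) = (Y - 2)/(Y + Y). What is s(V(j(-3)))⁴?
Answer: 387532395441/390625 ≈ 9.9208e+5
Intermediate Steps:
j(Y) = (-2 + Y)/(2*Y) (j(Y) = (-2 + Y)/((2*Y)) = (-2 + Y)*(1/(2*Y)) = (-2 + Y)/(2*Y))
s(V(j(-3)))⁴ = ((-3 - 2*(-6/(-2 - 3)))² - (-2)/((½)*(-2 - 3)/(-3)))⁴ = ((-3 - 2/((½)*(-⅓)*(-5)))² - (-2)/((½)*(-⅓)*(-5)))⁴ = ((-3 - 2/⅚)² - (-2)/⅚)⁴ = ((-3 - 2*6/5)² - (-2)*6/5)⁴ = ((-3 - 12/5)² - 1*(-12/5))⁴ = ((-27/5)² + 12/5)⁴ = (729/25 + 12/5)⁴ = (789/25)⁴ = 387532395441/390625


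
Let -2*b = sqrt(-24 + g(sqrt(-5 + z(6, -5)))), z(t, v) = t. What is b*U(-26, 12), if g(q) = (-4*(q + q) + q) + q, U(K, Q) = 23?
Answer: -23*I*sqrt(30)/2 ≈ -62.988*I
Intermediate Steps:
g(q) = -6*q (g(q) = (-8*q + q) + q = -7*q + q = -6*q)
b = -I*sqrt(30)/2 (b = -sqrt(-24 - 6*sqrt(-5 + 6))/2 = -sqrt(-24 - 6*sqrt(1))/2 = -sqrt(-24 - 6*1)/2 = -sqrt(-24 - 6)/2 = -I*sqrt(30)/2 ≈ -2.7386*I)
b*U(-26, 12) = -I*sqrt(30)/2*23 = -23*I*sqrt(30)/2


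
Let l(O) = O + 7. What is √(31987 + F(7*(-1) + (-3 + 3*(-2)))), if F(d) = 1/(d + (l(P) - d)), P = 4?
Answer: 13*√22902/11 ≈ 178.85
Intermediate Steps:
l(O) = 7 + O
F(d) = 1/11 (F(d) = 1/(d + ((7 + 4) - d)) = 1/(d + (11 - d)) = 1/11)
√(31987 + F(7*(-1) + (-3 + 3*(-2)))) = √(31987 + 1/11) = √(351858/11) = 13*√22902/11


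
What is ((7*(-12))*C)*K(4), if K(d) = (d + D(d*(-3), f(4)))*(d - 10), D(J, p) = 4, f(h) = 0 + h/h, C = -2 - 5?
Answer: -28224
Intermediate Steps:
C = -7
f(h) = 1 (f(h) = 0 + 1 = 1)
K(d) = (-10 + d)*(4 + d) (K(d) = (d + 4)*(d - 10) = (4 + d)*(-10 + d) = (-10 + d)*(4 + d))
((7*(-12))*C)*K(4) = ((7*(-12))*(-7))*(-40 + 4² - 6*4) = (-84*(-7))*(-40 + 16 - 24) = 588*(-48) = -28224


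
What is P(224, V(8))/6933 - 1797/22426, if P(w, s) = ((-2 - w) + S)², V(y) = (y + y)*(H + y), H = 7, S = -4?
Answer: 1173876799/155479458 ≈ 7.5500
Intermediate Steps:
V(y) = 2*y*(7 + y) (V(y) = (y + y)*(7 + y) = (2*y)*(7 + y) = 2*y*(7 + y))
P(w, s) = (-6 - w)² (P(w, s) = ((-2 - w) - 4)² = (-6 - w)²)
P(224, V(8))/6933 - 1797/22426 = (6 + 224)²/6933 - 1797/22426 = 230²*(1/6933) - 1797*1/22426 = 52900*(1/6933) - 1797/22426 = 52900/6933 - 1797/22426 = 1173876799/155479458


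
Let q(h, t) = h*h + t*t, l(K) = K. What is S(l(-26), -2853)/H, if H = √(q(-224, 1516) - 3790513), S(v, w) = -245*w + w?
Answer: -696132*I*√1442081/1442081 ≈ -579.69*I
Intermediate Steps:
q(h, t) = h² + t²
S(v, w) = -244*w
H = I*√1442081 (H = √(((-224)² + 1516²) - 3790513) = √((50176 + 2298256) - 3790513) = √(2348432 - 3790513) = √(-1442081) = I*√1442081 ≈ 1200.9*I)
S(l(-26), -2853)/H = (-244*(-2853))/((I*√1442081)) = 696132*(-I*√1442081/1442081) = -696132*I*√1442081/1442081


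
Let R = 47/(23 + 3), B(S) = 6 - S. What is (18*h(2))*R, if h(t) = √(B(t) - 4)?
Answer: 0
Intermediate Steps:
h(t) = √(2 - t) (h(t) = √((6 - t) - 4) = √(2 - t))
R = 47/26 ≈ 1.8077
(18*h(2))*R = (18*√(2 - 1*2))*(47/26) = (18*√(2 - 2))*(47/26) = (18*√0)*(47/26) = (18*0)*(47/26) = 0*(47/26) = 0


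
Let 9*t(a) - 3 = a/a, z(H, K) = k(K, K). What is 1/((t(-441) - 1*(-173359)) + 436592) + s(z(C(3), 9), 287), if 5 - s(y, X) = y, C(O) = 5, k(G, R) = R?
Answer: -21958243/5489563 ≈ -4.0000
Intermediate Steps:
z(H, K) = K
s(y, X) = 5 - y
t(a) = 4/9 (t(a) = ⅓ + (a/a)/9 = ⅓ + (⅑)*1 = ⅓ + ⅑ = 4/9)
1/((t(-441) - 1*(-173359)) + 436592) + s(z(C(3), 9), 287) = 1/((4/9 - 1*(-173359)) + 436592) + (5 - 1*9) = 1/((4/9 + 173359) + 436592) + (5 - 9) = 1/(1560235/9 + 436592) - 4 = 1/(5489563/9) - 4 = 9/5489563 - 4 = -21958243/5489563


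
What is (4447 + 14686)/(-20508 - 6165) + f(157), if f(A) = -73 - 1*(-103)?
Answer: 781057/26673 ≈ 29.283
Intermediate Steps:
f(A) = 30 (f(A) = -73 + 103 = 30)
(4447 + 14686)/(-20508 - 6165) + f(157) = (4447 + 14686)/(-20508 - 6165) + 30 = 19133/(-26673) + 30 = 19133*(-1/26673) + 30 = -19133/26673 + 30 = 781057/26673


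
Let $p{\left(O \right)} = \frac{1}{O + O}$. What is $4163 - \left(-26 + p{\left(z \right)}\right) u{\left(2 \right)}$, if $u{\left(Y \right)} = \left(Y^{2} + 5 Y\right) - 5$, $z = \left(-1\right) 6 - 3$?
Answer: $\frac{8795}{2} \approx 4397.5$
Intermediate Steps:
$z = -9$ ($z = -6 - 3 = -9$)
$p{\left(O \right)} = \frac{1}{2 O}$
$u{\left(Y \right)} = -5 + Y^{2} + 5 Y$
$4163 - \left(-26 + p{\left(z \right)}\right) u{\left(2 \right)} = 4163 - \left(-26 + \frac{1}{2 \left(-9\right)}\right) \left(-5 + 2^{2} + 5 \cdot 2\right) = 4163 - \left(-26 + \frac{1}{2} \left(- \frac{1}{9}\right)\right) \left(-5 + 4 + 10\right) = 4163 - \left(-26 - \frac{1}{18}\right) 9 = 4163 - \left(- \frac{469}{18}\right) 9 = 4163 - - \frac{469}{2} = 4163 + \frac{469}{2} = \frac{8795}{2}$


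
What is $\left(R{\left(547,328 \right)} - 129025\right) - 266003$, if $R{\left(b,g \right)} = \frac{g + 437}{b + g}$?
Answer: $- \frac{69129747}{175} \approx -3.9503 \cdot 10^{5}$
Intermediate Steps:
$R{\left(b,g \right)} = \frac{437 + g}{b + g}$
$\left(R{\left(547,328 \right)} - 129025\right) - 266003 = \left(\frac{437 + 328}{547 + 328} - 129025\right) - 266003 = \left(\frac{1}{875} \cdot 765 - 129025\right) - 266003 = \left(\frac{153}{175} - 129025\right) - 266003 = - \frac{22579222}{175} - 266003 = - \frac{69129747}{175}$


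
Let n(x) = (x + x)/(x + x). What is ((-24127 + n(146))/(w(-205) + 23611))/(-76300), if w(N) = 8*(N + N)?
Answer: 4021/258542550 ≈ 1.5553e-5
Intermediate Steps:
w(N) = 16*N (w(N) = 8*(2*N) = 16*N)
n(x) = 1 (n(x) = (2*x)/((2*x)) = (2*x)*(1/(2*x)) = 1)
((-24127 + n(146))/(w(-205) + 23611))/(-76300) = ((-24127 + 1)/(16*(-205) + 23611))/(-76300) = -24126/(-3280 + 23611)*(-1/76300) = -24126/20331*(-1/76300) = -24126*1/20331*(-1/76300) = -8042/6777*(-1/76300) = 4021/258542550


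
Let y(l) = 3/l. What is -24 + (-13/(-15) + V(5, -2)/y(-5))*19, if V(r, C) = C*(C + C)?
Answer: -3913/15 ≈ -260.87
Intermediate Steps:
V(r, C) = 2*C² (V(r, C) = C*(2*C) = 2*C²)
-24 + (-13/(-15) + V(5, -2)/y(-5))*19 = -24 + (-13/(-15) + (2*(-2)²)/((3/(-5))))*19 = -24 + (-13*(-1/15) + (2*4)/((3*(-⅕))))*19 = -24 + (13/15 + 8/(-⅗))*19 = -24 + (13/15 + 8*(-5/3))*19 = -24 + (13/15 - 40/3)*19 = -24 - 187/15*19 = -24 - 3553/15 = -3913/15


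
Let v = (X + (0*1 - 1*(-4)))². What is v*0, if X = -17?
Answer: 0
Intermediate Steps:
v = 169 (v = (-17 + (0*1 - 1*(-4)))² = (-17 + (0 + 4))² = (-17 + 4)² = (-13)² = 169)
v*0 = 169*0 = 0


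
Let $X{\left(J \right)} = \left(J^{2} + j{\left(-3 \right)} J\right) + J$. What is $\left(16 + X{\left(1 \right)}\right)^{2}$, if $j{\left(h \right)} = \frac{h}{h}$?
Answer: $361$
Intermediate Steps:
$j{\left(h \right)} = 1$
$X{\left(J \right)} = J^{2} + 2 J$ ($X{\left(J \right)} = \left(J^{2} + 1 J\right) + J = \left(J^{2} + J\right) + J = \left(J + J^{2}\right) + J = J^{2} + 2 J$)
$\left(16 + X{\left(1 \right)}\right)^{2} = \left(16 + 1 \left(2 + 1\right)\right)^{2} = \left(16 + 1 \cdot 3\right)^{2} = \left(16 + 3\right)^{2} = 19^{2} = 361$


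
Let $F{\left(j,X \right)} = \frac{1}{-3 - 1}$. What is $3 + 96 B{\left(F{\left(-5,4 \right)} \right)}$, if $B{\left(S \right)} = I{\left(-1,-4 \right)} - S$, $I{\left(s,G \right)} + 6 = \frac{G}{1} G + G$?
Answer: $603$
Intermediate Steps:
$F{\left(j,X \right)} = - \frac{1}{4}$ ($F{\left(j,X \right)} = \frac{1}{-4} = - \frac{1}{4}$)
$I{\left(s,G \right)} = -6 + G + G^{2}$ ($I{\left(s,G \right)} = -6 + \left(\frac{G}{1} G + G\right) = -6 + \left(G 1 G + G\right) = -6 + \left(G G + G\right) = -6 + \left(G^{2} + G\right) = -6 + \left(G + G^{2}\right) = -6 + G + G^{2}$)
$B{\left(S \right)} = 6 - S$ ($B{\left(S \right)} = \left(-6 - 4 + \left(-4\right)^{2}\right) - S = \left(-6 - 4 + 16\right) - S = 6 - S$)
$3 + 96 B{\left(F{\left(-5,4 \right)} \right)} = 3 + 96 \left(6 - - \frac{1}{4}\right) = 3 + 96 \left(6 + \frac{1}{4}\right) = 3 + 96 \cdot \frac{25}{4} = 3 + 600 = 603$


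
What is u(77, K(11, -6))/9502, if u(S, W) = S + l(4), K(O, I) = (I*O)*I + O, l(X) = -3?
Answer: 37/4751 ≈ 0.0077878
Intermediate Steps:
K(O, I) = O + O*I² (K(O, I) = O*I² + O = O + O*I²)
u(S, W) = -3 + S (u(S, W) = S - 3 = -3 + S)
u(77, K(11, -6))/9502 = (-3 + 77)/9502 = 74*(1/9502) = 37/4751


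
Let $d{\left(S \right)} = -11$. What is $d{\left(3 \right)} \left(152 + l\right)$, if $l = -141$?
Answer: $-121$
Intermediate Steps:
$d{\left(3 \right)} \left(152 + l\right) = - 11 \left(152 - 141\right) = \left(-11\right) 11 = -121$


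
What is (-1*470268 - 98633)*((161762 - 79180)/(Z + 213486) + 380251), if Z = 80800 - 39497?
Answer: -55117321777741521/254789 ≈ -2.1633e+11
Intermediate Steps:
Z = 41303
(-1*470268 - 98633)*((161762 - 79180)/(Z + 213486) + 380251) = (-1*470268 - 98633)*((161762 - 79180)/(41303 + 213486) + 380251) = (-470268 - 98633)*(82582/254789 + 380251) = -568901*(82582*(1/254789) + 380251) = -568901*(82582/254789 + 380251) = -568901*96883854621/254789 = -55117321777741521/254789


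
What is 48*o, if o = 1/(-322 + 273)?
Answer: -48/49 ≈ -0.97959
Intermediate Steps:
o = -1/49 (o = 1/(-49) = -1/49 ≈ -0.020408)
48*o = 48*(-1/49) = -48/49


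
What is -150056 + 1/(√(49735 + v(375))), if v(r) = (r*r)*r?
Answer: -150056 + √52784110/52784110 ≈ -1.5006e+5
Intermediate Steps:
v(r) = r³ (v(r) = r²*r = r³)
-150056 + 1/(√(49735 + v(375))) = -150056 + 1/(√(49735 + 375³)) = -150056 + 1/(√(49735 + 52734375)) = -150056 + 1/(√52784110) = -150056 + √52784110/52784110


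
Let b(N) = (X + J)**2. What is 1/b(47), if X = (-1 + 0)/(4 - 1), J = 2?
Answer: 9/25 ≈ 0.36000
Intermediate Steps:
X = -1/3 ≈ -0.33333
b(N) = 25/9 (b(N) = (-1/3 + 2)**2 = (5/3)**2 = 25/9)
1/b(47) = 1/(25/9) = 9/25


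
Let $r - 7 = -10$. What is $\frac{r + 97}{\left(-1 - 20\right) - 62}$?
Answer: $- \frac{94}{83} \approx -1.1325$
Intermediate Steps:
$r = -3$ ($r = 7 - 10 = -3$)
$\frac{r + 97}{\left(-1 - 20\right) - 62} = \frac{-3 + 97}{\left(-1 - 20\right) - 62} = \frac{1}{-21 - 62} \cdot 94 = \frac{1}{-83} \cdot 94 = \left(- \frac{1}{83}\right) 94 = - \frac{94}{83}$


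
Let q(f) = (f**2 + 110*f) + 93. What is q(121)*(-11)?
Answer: -308484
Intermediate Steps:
q(f) = 93 + f**2 + 110*f
q(121)*(-11) = (93 + 121**2 + 110*121)*(-11) = (93 + 14641 + 13310)*(-11) = 28044*(-11) = -308484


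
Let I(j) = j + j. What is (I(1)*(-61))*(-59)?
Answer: 7198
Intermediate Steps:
I(j) = 2*j
(I(1)*(-61))*(-59) = ((2*1)*(-61))*(-59) = (2*(-61))*(-59) = -122*(-59) = 7198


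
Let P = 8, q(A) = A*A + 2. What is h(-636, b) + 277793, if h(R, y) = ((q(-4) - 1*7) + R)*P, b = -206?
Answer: 272793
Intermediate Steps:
q(A) = 2 + A² (q(A) = A² + 2 = 2 + A²)
h(R, y) = 88 + 8*R (h(R, y) = (((2 + (-4)²) - 1*7) + R)*8 = (((2 + 16) - 7) + R)*8 = ((18 - 7) + R)*8 = (11 + R)*8 = 88 + 8*R)
h(-636, b) + 277793 = (88 + 8*(-636)) + 277793 = (88 - 5088) + 277793 = -5000 + 277793 = 272793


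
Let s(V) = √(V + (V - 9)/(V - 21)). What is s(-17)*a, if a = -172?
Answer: -172*I*√5890/19 ≈ -694.76*I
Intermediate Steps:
s(V) = √(V + (-9 + V)/(-21 + V))
s(-17)*a = √((-9 - 17 - 17*(-21 - 17))/(-21 - 17))*(-172) = √((-9 - 17 - 17*(-38))/(-38))*(-172) = √(-(-9 - 17 + 646)/38)*(-172) = √(-1/38*620)*(-172) = √(-310/19)*(-172) = (I*√5890/19)*(-172) = -172*I*√5890/19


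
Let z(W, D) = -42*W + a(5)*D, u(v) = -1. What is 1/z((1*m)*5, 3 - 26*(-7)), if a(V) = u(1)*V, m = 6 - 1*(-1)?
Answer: -1/2395 ≈ -0.00041754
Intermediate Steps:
m = 7 (m = 6 + 1 = 7)
a(V) = -V
z(W, D) = -42*W - 5*D (z(W, D) = -42*W + (-1*5)*D = -42*W - 5*D)
1/z((1*m)*5, 3 - 26*(-7)) = 1/(-42*1*7*5 - 5*(3 - 26*(-7))) = 1/(-294*5 - 5*(3 + 182)) = 1/(-42*35 - 5*185) = 1/(-1470 - 925) = 1/(-2395) = -1/2395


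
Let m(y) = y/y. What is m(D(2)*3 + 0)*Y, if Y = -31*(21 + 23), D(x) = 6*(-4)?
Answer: -1364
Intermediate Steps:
D(x) = -24
m(y) = 1
Y = -1364 (Y = -31*44 = -1364)
m(D(2)*3 + 0)*Y = 1*(-1364) = -1364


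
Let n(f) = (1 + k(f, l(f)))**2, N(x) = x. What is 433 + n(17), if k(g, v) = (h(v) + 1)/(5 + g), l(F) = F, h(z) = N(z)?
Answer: 52793/121 ≈ 436.31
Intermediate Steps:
h(z) = z
k(g, v) = (1 + v)/(5 + g) (k(g, v) = (v + 1)/(5 + g) = (1 + v)/(5 + g))
n(f) = (1 + (1 + f)/(5 + f))**2
433 + n(17) = 433 + 4*(3 + 17)**2/(5 + 17)**2 = 433 + 4*20**2/22**2 = 433 + 4*400*(1/484) = 433 + 400/121 = 52793/121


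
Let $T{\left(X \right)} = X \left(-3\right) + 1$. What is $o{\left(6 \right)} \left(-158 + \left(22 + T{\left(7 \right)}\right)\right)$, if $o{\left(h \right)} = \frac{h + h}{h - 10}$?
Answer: $468$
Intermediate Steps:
$T{\left(X \right)} = 1 - 3 X$ ($T{\left(X \right)} = - 3 X + 1 = 1 - 3 X$)
$o{\left(h \right)} = \frac{2 h}{-10 + h}$
$o{\left(6 \right)} \left(-158 + \left(22 + T{\left(7 \right)}\right)\right) = 2 \cdot 6 \frac{1}{-10 + 6} \left(-158 + \left(22 + \left(1 - 21\right)\right)\right) = 2 \cdot 6 \frac{1}{-4} \left(-158 + \left(22 + \left(1 - 21\right)\right)\right) = 2 \cdot 6 \left(- \frac{1}{4}\right) \left(-158 + \left(22 - 20\right)\right) = - 3 \left(-158 + 2\right) = \left(-3\right) \left(-156\right) = 468$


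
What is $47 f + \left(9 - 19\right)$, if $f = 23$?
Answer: $1071$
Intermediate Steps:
$47 f + \left(9 - 19\right) = 47 \cdot 23 + \left(9 - 19\right) = 1081 - 10 = 1071$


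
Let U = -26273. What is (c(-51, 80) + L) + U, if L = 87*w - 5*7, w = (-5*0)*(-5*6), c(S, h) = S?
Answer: -26359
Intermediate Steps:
w = 0 (w = 0*(-30) = 0)
L = -35 (L = 87*0 - 5*7 = 0 - 35 = -35)
(c(-51, 80) + L) + U = (-51 - 35) - 26273 = -86 - 26273 = -26359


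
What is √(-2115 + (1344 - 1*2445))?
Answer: 4*I*√201 ≈ 56.71*I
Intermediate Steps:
√(-2115 + (1344 - 1*2445)) = √(-2115 + (1344 - 2445)) = √(-2115 - 1101) = √(-3216) = 4*I*√201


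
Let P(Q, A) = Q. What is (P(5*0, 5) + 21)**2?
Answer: 441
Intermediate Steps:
(P(5*0, 5) + 21)**2 = (5*0 + 21)**2 = (0 + 21)**2 = 21**2 = 441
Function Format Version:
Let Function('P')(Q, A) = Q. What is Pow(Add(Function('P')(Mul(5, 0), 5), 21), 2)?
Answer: 441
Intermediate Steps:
Pow(Add(Function('P')(Mul(5, 0), 5), 21), 2) = Pow(Add(Mul(5, 0), 21), 2) = Pow(Add(0, 21), 2) = Pow(21, 2) = 441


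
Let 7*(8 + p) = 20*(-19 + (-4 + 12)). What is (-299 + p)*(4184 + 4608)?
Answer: -2975464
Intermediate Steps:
p = -276/7 (p = -8 + (20*(-19 + (-4 + 12)))/7 = -8 + (20*(-19 + 8))/7 = -8 + (20*(-11))/7 = -8 + (⅐)*(-220) = -8 - 220/7 = -276/7 ≈ -39.429)
(-299 + p)*(4184 + 4608) = (-299 - 276/7)*(4184 + 4608) = -2369/7*8792 = -2975464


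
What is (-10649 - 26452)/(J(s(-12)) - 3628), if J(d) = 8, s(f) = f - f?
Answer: 37101/3620 ≈ 10.249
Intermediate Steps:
s(f) = 0
(-10649 - 26452)/(J(s(-12)) - 3628) = (-10649 - 26452)/(8 - 3628) = -37101/(-3620) = -37101*(-1/3620) = 37101/3620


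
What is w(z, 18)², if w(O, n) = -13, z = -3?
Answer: 169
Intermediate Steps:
w(z, 18)² = (-13)² = 169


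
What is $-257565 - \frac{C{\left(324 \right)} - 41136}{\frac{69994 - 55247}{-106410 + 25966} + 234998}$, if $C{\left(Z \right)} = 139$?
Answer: $- \frac{4869047796708557}{18904164365} \approx -2.5756 \cdot 10^{5}$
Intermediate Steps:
$-257565 - \frac{C{\left(324 \right)} - 41136}{\frac{69994 - 55247}{-106410 + 25966} + 234998} = -257565 - \frac{139 - 41136}{\frac{69994 - 55247}{-106410 + 25966} + 234998} = -257565 - - \frac{40997}{\frac{14747}{-80444} + 234998} = -257565 - - \frac{40997}{14747 \left(- \frac{1}{80444}\right) + 234998} = -257565 - - \frac{40997}{- \frac{14747}{80444} + 234998} = -257565 - - \frac{40997}{\frac{18904164365}{80444}} = -257565 - \left(-40997\right) \frac{80444}{18904164365} = -257565 - - \frac{3297962668}{18904164365} = -257565 + \frac{3297962668}{18904164365} = - \frac{4869047796708557}{18904164365}$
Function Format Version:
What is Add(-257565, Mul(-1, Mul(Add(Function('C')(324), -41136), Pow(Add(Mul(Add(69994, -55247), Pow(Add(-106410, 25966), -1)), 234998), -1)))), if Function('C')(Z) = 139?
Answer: Rational(-4869047796708557, 18904164365) ≈ -2.5756e+5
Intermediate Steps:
Add(-257565, Mul(-1, Mul(Add(Function('C')(324), -41136), Pow(Add(Mul(Add(69994, -55247), Pow(Add(-106410, 25966), -1)), 234998), -1)))) = Add(-257565, Mul(-1, Mul(Add(139, -41136), Pow(Add(Mul(Add(69994, -55247), Pow(Add(-106410, 25966), -1)), 234998), -1)))) = Add(-257565, Mul(-1, Mul(-40997, Pow(Add(Mul(14747, Pow(-80444, -1)), 234998), -1)))) = Add(-257565, Mul(-1, Mul(-40997, Pow(Add(Mul(14747, Rational(-1, 80444)), 234998), -1)))) = Add(-257565, Mul(-1, Mul(-40997, Pow(Add(Rational(-14747, 80444), 234998), -1)))) = Add(-257565, Mul(-1, Mul(-40997, Pow(Rational(18904164365, 80444), -1)))) = Add(-257565, Mul(-1, Mul(-40997, Rational(80444, 18904164365)))) = Add(-257565, Mul(-1, Rational(-3297962668, 18904164365))) = Add(-257565, Rational(3297962668, 18904164365)) = Rational(-4869047796708557, 18904164365)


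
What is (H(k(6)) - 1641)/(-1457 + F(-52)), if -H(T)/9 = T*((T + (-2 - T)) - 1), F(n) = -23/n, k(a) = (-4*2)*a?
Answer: 50908/25247 ≈ 2.0164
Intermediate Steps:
k(a) = -8*a
H(T) = 27*T (H(T) = -9*T*((T + (-2 - T)) - 1) = -9*T*(-2 - 1) = -9*T*(-3) = -(-27)*T = 27*T)
(H(k(6)) - 1641)/(-1457 + F(-52)) = (27*(-8*6) - 1641)/(-1457 - 23/(-52)) = (27*(-48) - 1641)/(-1457 - 23*(-1/52)) = (-1296 - 1641)/(-1457 + 23/52) = -2937/(-75741/52) = -2937*(-52/75741) = 50908/25247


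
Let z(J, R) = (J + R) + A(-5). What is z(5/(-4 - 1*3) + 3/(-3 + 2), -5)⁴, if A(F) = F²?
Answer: 168896016/2401 ≈ 70344.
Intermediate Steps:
z(J, R) = 25 + J + R (z(J, R) = (J + R) + (-5)² = (J + R) + 25 = 25 + J + R)
z(5/(-4 - 1*3) + 3/(-3 + 2), -5)⁴ = (25 + (5/(-4 - 1*3) + 3/(-3 + 2)) - 5)⁴ = (25 + (5/(-4 - 3) + 3/(-1)) - 5)⁴ = (25 + (5/(-7) + 3*(-1)) - 5)⁴ = (25 + (5*(-⅐) - 3) - 5)⁴ = (25 + (-5/7 - 3) - 5)⁴ = (25 - 26/7 - 5)⁴ = (114/7)⁴ = 168896016/2401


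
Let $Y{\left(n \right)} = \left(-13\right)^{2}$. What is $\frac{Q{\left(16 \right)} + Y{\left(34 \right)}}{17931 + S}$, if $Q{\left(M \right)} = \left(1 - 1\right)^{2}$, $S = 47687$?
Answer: $\frac{169}{65618} \approx 0.0025755$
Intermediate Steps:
$Y{\left(n \right)} = 169$
$Q{\left(M \right)} = 0$ ($Q{\left(M \right)} = 0^{2} = 0$)
$\frac{Q{\left(16 \right)} + Y{\left(34 \right)}}{17931 + S} = \frac{0 + 169}{17931 + 47687} = \frac{169}{65618}$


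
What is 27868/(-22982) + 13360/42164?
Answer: -108498354/121126631 ≈ -0.89574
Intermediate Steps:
27868/(-22982) + 13360/42164 = 27868*(-1/22982) + 13360*(1/42164) = -13934/11491 + 3340/10541 = -108498354/121126631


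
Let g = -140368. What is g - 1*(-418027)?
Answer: 277659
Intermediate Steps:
g - 1*(-418027) = -140368 - 1*(-418027) = -140368 + 418027 = 277659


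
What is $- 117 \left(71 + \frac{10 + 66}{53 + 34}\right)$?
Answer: $- \frac{243867}{29} \approx -8409.2$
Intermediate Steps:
$- 117 \left(71 + \frac{10 + 66}{53 + 34}\right) = - 117 \left(71 + \frac{76}{87}\right) = \left(-117\right) \frac{6253}{87} = - \frac{243867}{29}$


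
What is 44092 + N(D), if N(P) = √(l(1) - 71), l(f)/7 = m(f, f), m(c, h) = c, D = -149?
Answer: 44092 + 8*I ≈ 44092.0 + 8.0*I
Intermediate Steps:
l(f) = 7*f
N(P) = 8*I (N(P) = √(7*1 - 71) = √(7 - 71) = √(-64) = 8*I)
44092 + N(D) = 44092 + 8*I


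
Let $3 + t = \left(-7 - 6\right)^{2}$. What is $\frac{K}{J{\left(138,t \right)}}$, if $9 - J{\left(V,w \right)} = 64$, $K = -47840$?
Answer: $\frac{9568}{11} \approx 869.82$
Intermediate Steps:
$t = 166$ ($t = -3 + \left(-7 - 6\right)^{2} = -3 + \left(-13\right)^{2} = -3 + 169 = 166$)
$J{\left(V,w \right)} = -55$ ($J{\left(V,w \right)} = 9 - 64 = -55$)
$\frac{K}{J{\left(138,t \right)}} = - \frac{47840}{-55} = \left(-47840\right) \left(- \frac{1}{55}\right) = \frac{9568}{11}$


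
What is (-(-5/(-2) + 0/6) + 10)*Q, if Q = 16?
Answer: 120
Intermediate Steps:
(-(-5/(-2) + 0/6) + 10)*Q = (-(-5/(-2) + 0/6) + 10)*16 = (-(-5*(-½) + 0*(⅙)) + 10)*16 = (-(5/2 + 0) + 10)*16 = (-1*5/2 + 10)*16 = (-5/2 + 10)*16 = (15/2)*16 = 120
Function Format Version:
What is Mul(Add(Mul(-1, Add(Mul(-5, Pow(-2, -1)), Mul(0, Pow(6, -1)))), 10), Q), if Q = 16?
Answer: 120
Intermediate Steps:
Mul(Add(Mul(-1, Add(Mul(-5, Pow(-2, -1)), Mul(0, Pow(6, -1)))), 10), Q) = Mul(Add(Mul(-1, Add(Mul(-5, Pow(-2, -1)), Mul(0, Pow(6, -1)))), 10), 16) = Mul(Add(Mul(-1, Add(Mul(-5, Rational(-1, 2)), Mul(0, Rational(1, 6)))), 10), 16) = Mul(Add(Mul(-1, Add(Rational(5, 2), 0)), 10), 16) = Mul(Add(Mul(-1, Rational(5, 2)), 10), 16) = Mul(Add(Rational(-5, 2), 10), 16) = Mul(Rational(15, 2), 16) = 120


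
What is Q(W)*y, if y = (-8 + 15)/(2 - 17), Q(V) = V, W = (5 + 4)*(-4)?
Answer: 84/5 ≈ 16.800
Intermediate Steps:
W = -36 (W = 9*(-4) = -36)
y = -7/15 (y = 7/(-15) = 7*(-1/15) = -7/15 ≈ -0.46667)
Q(W)*y = -36*(-7/15) = 84/5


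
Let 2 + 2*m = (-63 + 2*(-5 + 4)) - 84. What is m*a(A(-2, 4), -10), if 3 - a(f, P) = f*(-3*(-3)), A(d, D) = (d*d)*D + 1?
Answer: 11325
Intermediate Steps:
A(d, D) = 1 + D*d**2 (A(d, D) = d**2*D + 1 = D*d**2 + 1 = 1 + D*d**2)
a(f, P) = 3 - 9*f (a(f, P) = 3 - f*(-3*(-3)) = 3 - f*9 = 3 - 9*f)
m = -151/2 (m = -1 + ((-63 + 2*(-5 + 4)) - 84)/2 = -1 + ((-63 + 2*(-1)) - 84)/2 = -1 + ((-63 - 2) - 84)/2 = -1 + (-65 - 84)/2 = -1 + (1/2)*(-149) = -1 - 149/2 = -151/2 ≈ -75.500)
m*a(A(-2, 4), -10) = -151*(3 - 9*(1 + 4*(-2)**2))/2 = -151*(3 - 9*(1 + 4*4))/2 = -151*(3 - 9*(1 + 16))/2 = -151*(3 - 9*17)/2 = -151*(3 - 153)/2 = -151/2*(-150) = 11325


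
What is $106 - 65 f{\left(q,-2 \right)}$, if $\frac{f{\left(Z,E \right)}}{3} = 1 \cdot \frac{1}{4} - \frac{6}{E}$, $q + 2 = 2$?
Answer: $- \frac{2111}{4} \approx -527.75$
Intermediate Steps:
$q = 0$ ($q = -2 + 2 = 0$)
$f{\left(Z,E \right)} = \frac{3}{4} - \frac{18}{E}$ ($f{\left(Z,E \right)} = 3 \left(1 \cdot \frac{1}{4} - \frac{6}{E}\right) = 3 \left(\frac{1}{4} - \frac{6}{E}\right) = \frac{3}{4} - \frac{18}{E}$)
$106 - 65 f{\left(q,-2 \right)} = 106 - 65 \left(\frac{3}{4} - \frac{18}{-2}\right) = 106 - 65 \left(\frac{3}{4} - -9\right) = 106 - 65 \left(\frac{3}{4} + 9\right) = 106 - \frac{2535}{4} = - \frac{2111}{4}$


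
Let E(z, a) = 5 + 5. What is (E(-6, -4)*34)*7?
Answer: 2380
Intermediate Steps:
E(z, a) = 10
(E(-6, -4)*34)*7 = (10*34)*7 = 340*7 = 2380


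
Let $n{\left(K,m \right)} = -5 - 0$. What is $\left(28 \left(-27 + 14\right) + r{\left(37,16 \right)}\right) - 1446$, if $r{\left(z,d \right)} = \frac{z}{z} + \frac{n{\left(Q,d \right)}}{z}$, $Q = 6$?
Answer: $- \frac{66938}{37} \approx -1809.1$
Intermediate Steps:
$n{\left(K,m \right)} = -5$ ($n{\left(K,m \right)} = -5 + 0 = -5$)
$r{\left(z,d \right)} = 1 - \frac{5}{z}$ ($r{\left(z,d \right)} = \frac{z}{z} - \frac{5}{z} = 1 - \frac{5}{z}$)
$\left(28 \left(-27 + 14\right) + r{\left(37,16 \right)}\right) - 1446 = \left(28 \left(-27 + 14\right) + \frac{-5 + 37}{37}\right) - 1446 = \left(28 \left(-13\right) + \frac{1}{37} \cdot 32\right) - 1446 = \left(-364 + \frac{32}{37}\right) - 1446 = - \frac{13436}{37} - 1446 = - \frac{66938}{37}$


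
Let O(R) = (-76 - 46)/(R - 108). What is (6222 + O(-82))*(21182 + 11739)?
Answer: 19461282071/95 ≈ 2.0486e+8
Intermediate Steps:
O(R) = -122/(-108 + R)
(6222 + O(-82))*(21182 + 11739) = (6222 - 122/(-108 - 82))*(21182 + 11739) = (6222 - 122/(-190))*32921 = (6222 - 122*(-1/190))*32921 = (6222 + 61/95)*32921 = (591151/95)*32921 = 19461282071/95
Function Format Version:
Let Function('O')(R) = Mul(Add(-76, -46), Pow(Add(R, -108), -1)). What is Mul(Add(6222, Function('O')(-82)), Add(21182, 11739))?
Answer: Rational(19461282071, 95) ≈ 2.0486e+8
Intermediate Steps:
Function('O')(R) = Mul(-122, Pow(Add(-108, R), -1))
Mul(Add(6222, Function('O')(-82)), Add(21182, 11739)) = Mul(Add(6222, Mul(-122, Pow(Add(-108, -82), -1))), Add(21182, 11739)) = Mul(Add(6222, Mul(-122, Pow(-190, -1))), 32921) = Mul(Add(6222, Mul(-122, Rational(-1, 190))), 32921) = Mul(Add(6222, Rational(61, 95)), 32921) = Mul(Rational(591151, 95), 32921) = Rational(19461282071, 95)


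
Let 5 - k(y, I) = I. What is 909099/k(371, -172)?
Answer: 303033/59 ≈ 5136.2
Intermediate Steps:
k(y, I) = 5 - I
909099/k(371, -172) = 909099/(5 - 1*(-172)) = 909099/(5 + 172) = 909099/177 = 909099*(1/177) = 303033/59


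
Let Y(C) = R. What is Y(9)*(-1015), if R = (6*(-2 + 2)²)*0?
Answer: 0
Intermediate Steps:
R = 0 (R = (6*0²)*0 = (6*0)*0 = 0*0 = 0)
Y(C) = 0
Y(9)*(-1015) = 0*(-1015) = 0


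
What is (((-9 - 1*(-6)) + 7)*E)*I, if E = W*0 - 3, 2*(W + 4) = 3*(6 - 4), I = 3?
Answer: -36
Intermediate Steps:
W = -1 (W = -4 + (3*(6 - 4))/2 = -4 + (3*2)/2 = -4 + (1/2)*6 = -4 + 3 = -1)
E = -3 (E = -1*0 - 3 = 0 - 3 = -3)
(((-9 - 1*(-6)) + 7)*E)*I = (((-9 - 1*(-6)) + 7)*(-3))*3 = (((-9 + 6) + 7)*(-3))*3 = ((-3 + 7)*(-3))*3 = (4*(-3))*3 = -12*3 = -36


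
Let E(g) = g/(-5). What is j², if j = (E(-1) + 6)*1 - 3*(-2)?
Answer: 3721/25 ≈ 148.84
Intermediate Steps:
E(g) = -g/5 (E(g) = g*(-⅕) = -g/5)
j = 61/5 (j = (-⅕*(-1) + 6)*1 - 3*(-2) = (⅕ + 6)*1 + 6 = (31/5)*1 + 6 = 31/5 + 6 = 61/5 ≈ 12.200)
j² = (61/5)² = 3721/25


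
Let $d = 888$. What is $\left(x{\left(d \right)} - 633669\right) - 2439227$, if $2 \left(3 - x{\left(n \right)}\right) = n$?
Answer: $-3073337$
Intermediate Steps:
$x{\left(n \right)} = 3 - \frac{n}{2}$
$\left(x{\left(d \right)} - 633669\right) - 2439227 = \left(\left(3 - 444\right) - 633669\right) - 2439227 = \left(-441 - 633669\right) - 2439227 = -634110 - 2439227 = -3073337$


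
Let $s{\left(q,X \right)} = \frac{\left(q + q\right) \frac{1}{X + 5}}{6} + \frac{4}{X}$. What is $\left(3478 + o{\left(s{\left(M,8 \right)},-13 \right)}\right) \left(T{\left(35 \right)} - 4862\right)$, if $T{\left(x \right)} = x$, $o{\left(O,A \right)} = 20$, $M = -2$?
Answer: $-16884846$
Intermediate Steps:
$s{\left(q,X \right)} = \frac{4}{X} + \frac{q}{3 \left(5 + X\right)}$ ($s{\left(q,X \right)} = \frac{2 q}{5 + X} \frac{1}{6} + \frac{4}{X} = \frac{q}{3 \left(5 + X\right)} + \frac{4}{X} = \frac{4}{X} + \frac{q}{3 \left(5 + X\right)}$)
$\left(3478 + o{\left(s{\left(M,8 \right)},-13 \right)}\right) \left(T{\left(35 \right)} - 4862\right) = \left(3478 + 20\right) \left(35 - 4862\right) = 3498 \left(-4827\right) = -16884846$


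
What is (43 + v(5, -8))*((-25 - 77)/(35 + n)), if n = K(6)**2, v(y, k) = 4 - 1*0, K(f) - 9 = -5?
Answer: -94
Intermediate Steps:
K(f) = 4 (K(f) = 9 - 5 = 4)
v(y, k) = 4 (v(y, k) = 4 + 0 = 4)
n = 16 (n = 4**2 = 16)
(43 + v(5, -8))*((-25 - 77)/(35 + n)) = (43 + 4)*((-25 - 77)/(35 + 16)) = 47*(-102/51) = 47*(-102*1/51) = 47*(-2) = -94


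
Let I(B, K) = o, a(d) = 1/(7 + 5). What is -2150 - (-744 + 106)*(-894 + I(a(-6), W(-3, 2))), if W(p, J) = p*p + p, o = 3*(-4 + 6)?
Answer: -568694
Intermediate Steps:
a(d) = 1/12
o = 6 (o = 3*2 = 6)
W(p, J) = p + p² (W(p, J) = p² + p = p + p²)
I(B, K) = 6
-2150 - (-744 + 106)*(-894 + I(a(-6), W(-3, 2))) = -2150 - (-744 + 106)*(-894 + 6) = -2150 - (-638)*(-888) = -2150 - 1*566544 = -2150 - 566544 = -568694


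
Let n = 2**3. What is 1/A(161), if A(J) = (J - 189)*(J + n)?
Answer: -1/4732 ≈ -0.00021133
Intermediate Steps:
n = 8
A(J) = (-189 + J)*(8 + J) (A(J) = (J - 189)*(J + 8) = (-189 + J)*(8 + J))
1/A(161) = 1/(-1512 + 161**2 - 181*161) = 1/(-1512 + 25921 - 29141) = 1/(-4732) = -1/4732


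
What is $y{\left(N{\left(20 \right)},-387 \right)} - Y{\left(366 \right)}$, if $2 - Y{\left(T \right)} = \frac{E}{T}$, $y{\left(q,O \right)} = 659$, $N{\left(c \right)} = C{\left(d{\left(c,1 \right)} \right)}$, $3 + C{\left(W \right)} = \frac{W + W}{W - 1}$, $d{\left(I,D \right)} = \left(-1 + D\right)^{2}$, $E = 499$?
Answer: $\frac{240961}{366} \approx 658.36$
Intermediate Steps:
$C{\left(W \right)} = -3 + \frac{2 W}{-1 + W}$ ($C{\left(W \right)} = -3 + \frac{W + W}{W - 1} = -3 + \frac{2 W}{-1 + W}$)
$N{\left(c \right)} = -3$ ($N{\left(c \right)} = \frac{3 - \left(-1 + 1\right)^{2}}{-1 + \left(-1 + 1\right)^{2}} = \frac{3 - 0^{2}}{-1 + 0^{2}} = \frac{3 - 0}{-1 + 0} = \frac{3 + 0}{-1} = \left(-1\right) 3 = -3$)
$Y{\left(T \right)} = 2 - \frac{499}{T}$
$y{\left(N{\left(20 \right)},-387 \right)} - Y{\left(366 \right)} = 659 - \left(2 - \frac{499}{366}\right) = 659 - \frac{233}{366} = \frac{240961}{366}$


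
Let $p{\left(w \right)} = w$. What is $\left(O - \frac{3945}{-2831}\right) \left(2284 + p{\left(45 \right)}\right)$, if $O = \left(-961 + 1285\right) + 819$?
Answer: $\frac{7545442962}{2831} \approx 2.6653 \cdot 10^{6}$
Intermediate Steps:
$O = 1143$ ($O = 324 + 819 = 1143$)
$\left(O - \frac{3945}{-2831}\right) \left(2284 + p{\left(45 \right)}\right) = \left(1143 - \frac{3945}{-2831}\right) \left(2284 + 45\right) = \left(1143 - - \frac{3945}{2831}\right) 2329 = \left(1143 + \frac{3945}{2831}\right) 2329 = \frac{3239778}{2831} \cdot 2329 = \frac{7545442962}{2831}$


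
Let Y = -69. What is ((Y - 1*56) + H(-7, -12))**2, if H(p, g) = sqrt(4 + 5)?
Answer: 14884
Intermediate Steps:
H(p, g) = 3 (H(p, g) = sqrt(9) = 3)
((Y - 1*56) + H(-7, -12))**2 = ((-69 - 1*56) + 3)**2 = ((-69 - 56) + 3)**2 = (-125 + 3)**2 = (-122)**2 = 14884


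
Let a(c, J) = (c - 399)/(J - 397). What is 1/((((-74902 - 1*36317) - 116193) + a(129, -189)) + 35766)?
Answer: -293/56152143 ≈ -5.2180e-6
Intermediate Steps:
a(c, J) = (-399 + c)/(-397 + J)
1/((((-74902 - 1*36317) - 116193) + a(129, -189)) + 35766) = 1/((((-74902 - 1*36317) - 116193) + (-399 + 129)/(-397 - 189)) + 35766) = 1/((((-74902 - 36317) - 116193) - 270/(-586)) + 35766) = 1/(((-111219 - 116193) - 1/586*(-270)) + 35766) = 1/((-227412 + 135/293) + 35766) = 1/(-66631581/293 + 35766) = 1/(-56152143/293) = -293/56152143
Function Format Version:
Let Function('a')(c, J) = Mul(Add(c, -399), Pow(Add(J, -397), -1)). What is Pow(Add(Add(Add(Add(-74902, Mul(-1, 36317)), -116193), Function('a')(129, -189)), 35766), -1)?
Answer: Rational(-293, 56152143) ≈ -5.2180e-6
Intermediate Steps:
Function('a')(c, J) = Mul(Pow(Add(-397, J), -1), Add(-399, c)) (Function('a')(c, J) = Mul(Add(-399, c), Pow(Add(-397, J), -1)) = Mul(Pow(Add(-397, J), -1), Add(-399, c)))
Pow(Add(Add(Add(Add(-74902, Mul(-1, 36317)), -116193), Function('a')(129, -189)), 35766), -1) = Pow(Add(Add(Add(Add(-74902, Mul(-1, 36317)), -116193), Mul(Pow(Add(-397, -189), -1), Add(-399, 129))), 35766), -1) = Pow(Add(Add(Add(Add(-74902, -36317), -116193), Mul(Pow(-586, -1), -270)), 35766), -1) = Pow(Add(Add(Add(-111219, -116193), Mul(Rational(-1, 586), -270)), 35766), -1) = Pow(Add(Add(-227412, Rational(135, 293)), 35766), -1) = Pow(Add(Rational(-66631581, 293), 35766), -1) = Pow(Rational(-56152143, 293), -1) = Rational(-293, 56152143)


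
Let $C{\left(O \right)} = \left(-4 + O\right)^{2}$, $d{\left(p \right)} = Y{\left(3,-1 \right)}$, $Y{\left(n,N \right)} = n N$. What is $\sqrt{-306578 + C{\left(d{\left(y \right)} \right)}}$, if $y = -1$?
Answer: $i \sqrt{306529} \approx 553.65 i$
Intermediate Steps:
$Y{\left(n,N \right)} = N n$
$d{\left(p \right)} = -3$ ($d{\left(p \right)} = \left(-1\right) 3 = -3$)
$\sqrt{-306578 + C{\left(d{\left(y \right)} \right)}} = \sqrt{-306578 + \left(-4 - 3\right)^{2}} = \sqrt{-306578 + \left(-7\right)^{2}} = \sqrt{-306578 + 49} = \sqrt{-306529} = i \sqrt{306529}$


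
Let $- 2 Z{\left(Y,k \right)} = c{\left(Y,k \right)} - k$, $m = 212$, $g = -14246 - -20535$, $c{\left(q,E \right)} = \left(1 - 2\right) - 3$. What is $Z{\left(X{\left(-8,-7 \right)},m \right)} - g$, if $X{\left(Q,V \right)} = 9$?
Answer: $-6181$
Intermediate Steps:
$c{\left(q,E \right)} = -4$ ($c{\left(q,E \right)} = -1 - 3 = -4$)
$g = 6289$ ($g = -14246 + 20535 = 6289$)
$Z{\left(Y,k \right)} = 2 + \frac{k}{2}$ ($Z{\left(Y,k \right)} = - \frac{-4 - k}{2} = 2 + \frac{k}{2}$)
$Z{\left(X{\left(-8,-7 \right)},m \right)} - g = \left(2 + \frac{1}{2} \cdot 212\right) - 6289 = \left(2 + 106\right) - 6289 = 108 - 6289 = -6181$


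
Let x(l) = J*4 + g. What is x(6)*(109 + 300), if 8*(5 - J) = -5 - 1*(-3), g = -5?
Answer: 6544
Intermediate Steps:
J = 21/4 (J = 5 - (-5 - 1*(-3))/8 = 5 - (-5 + 3)/8 = 5 - ⅛*(-2) = 5 + ¼ = 21/4 ≈ 5.2500)
x(l) = 16 (x(l) = (21/4)*4 - 5 = 21 - 5 = 16)
x(6)*(109 + 300) = 16*(109 + 300) = 16*409 = 6544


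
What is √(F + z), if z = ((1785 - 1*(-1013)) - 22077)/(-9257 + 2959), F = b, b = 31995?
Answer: √1269196823122/6298 ≈ 178.88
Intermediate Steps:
F = 31995
z = 19279/6298 (z = ((1785 + 1013) - 22077)/(-6298) = (2798 - 22077)*(-1/6298) = -19279*(-1/6298) = 19279/6298 ≈ 3.0611)
√(F + z) = √(31995 + 19279/6298) = √(201523789/6298) = √1269196823122/6298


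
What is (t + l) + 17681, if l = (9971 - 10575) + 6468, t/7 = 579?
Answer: 27598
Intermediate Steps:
t = 4053 (t = 7*579 = 4053)
l = 5864 (l = -604 + 6468 = 5864)
(t + l) + 17681 = (4053 + 5864) + 17681 = 9917 + 17681 = 27598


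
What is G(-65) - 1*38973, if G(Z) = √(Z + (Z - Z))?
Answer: -38973 + I*√65 ≈ -38973.0 + 8.0623*I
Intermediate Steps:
G(Z) = √Z (G(Z) = √(Z + 0) = √Z)
G(-65) - 1*38973 = √(-65) - 1*38973 = I*√65 - 38973 = -38973 + I*√65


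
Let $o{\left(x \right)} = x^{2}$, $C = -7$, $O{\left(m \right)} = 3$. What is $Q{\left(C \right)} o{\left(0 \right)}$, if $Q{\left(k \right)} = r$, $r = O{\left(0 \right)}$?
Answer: $0$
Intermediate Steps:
$r = 3$
$Q{\left(k \right)} = 3$
$Q{\left(C \right)} o{\left(0 \right)} = 3 \cdot 0^{2} = 3 \cdot 0 = 0$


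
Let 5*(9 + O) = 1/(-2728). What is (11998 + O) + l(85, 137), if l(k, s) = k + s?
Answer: 166558039/13640 ≈ 12211.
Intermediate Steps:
O = -122761/13640 (O = -9 + (1/5)/(-2728) = -9 + (1/5)*(-1/2728) = -9 - 1/13640 = -122761/13640 ≈ -9.0001)
(11998 + O) + l(85, 137) = (11998 - 122761/13640) + (85 + 137) = 163529959/13640 + 222 = 166558039/13640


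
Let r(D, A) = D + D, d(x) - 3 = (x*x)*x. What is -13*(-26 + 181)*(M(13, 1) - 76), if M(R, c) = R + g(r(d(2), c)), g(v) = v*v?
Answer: -848315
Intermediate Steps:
d(x) = 3 + x³ (d(x) = 3 + (x*x)*x = 3 + x²*x = 3 + x³)
r(D, A) = 2*D
g(v) = v²
M(R, c) = 484 + R (M(R, c) = R + (2*(3 + 2³))² = R + (2*(3 + 8))² = R + (2*11)² = R + 22² = R + 484 = 484 + R)
-13*(-26 + 181)*(M(13, 1) - 76) = -13*(-26 + 181)*((484 + 13) - 76) = -2015*(497 - 76) = -2015*421 = -13*65255 = -848315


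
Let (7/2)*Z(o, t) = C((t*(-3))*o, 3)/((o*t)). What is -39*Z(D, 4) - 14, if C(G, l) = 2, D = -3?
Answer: -85/7 ≈ -12.143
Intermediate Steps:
Z(o, t) = 4/(7*o*t) (Z(o, t) = 2*(2/((o*t)))/7 = 2*(2*(1/(o*t)))/7 = 2*(2/(o*t))/7 = 4/(7*o*t))
-39*Z(D, 4) - 14 = -156/(7*(-3)*4) - 14 = -156*(-1)/(7*3*4) - 14 = -39*(-1/21) - 14 = 13/7 - 14 = -85/7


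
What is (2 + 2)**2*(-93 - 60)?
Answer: -2448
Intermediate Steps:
(2 + 2)**2*(-93 - 60) = 4**2*(-153) = 16*(-153) = -2448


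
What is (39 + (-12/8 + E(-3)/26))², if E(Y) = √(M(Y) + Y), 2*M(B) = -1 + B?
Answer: (975 + I*√5)²/676 ≈ 1406.2 + 6.4502*I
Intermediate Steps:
M(B) = -½ + B/2 (M(B) = (-1 + B)/2 = -½ + B/2)
E(Y) = √(-½ + 3*Y/2) (E(Y) = √((-½ + Y/2) + Y) = √(-½ + 3*Y/2))
(39 + (-12/8 + E(-3)/26))² = (39 + (-12/8 + (√(-2 + 6*(-3))/2)/26))² = (39 + (-12*⅛ + (√(-2 - 18)/2)*(1/26)))² = (39 + (-3/2 + (√(-20)/2)*(1/26)))² = (39 + (-3/2 + ((2*I*√5)/2)*(1/26)))² = (39 + (-3/2 + (I*√5)*(1/26)))² = (39 + (-3/2 + I*√5/26))² = (75/2 + I*√5/26)²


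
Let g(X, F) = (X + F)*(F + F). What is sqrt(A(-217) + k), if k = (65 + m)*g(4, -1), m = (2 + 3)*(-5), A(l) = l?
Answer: I*sqrt(457) ≈ 21.378*I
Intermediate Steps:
m = -25 (m = 5*(-5) = -25)
g(X, F) = 2*F*(F + X) (g(X, F) = (F + X)*(2*F) = 2*F*(F + X))
k = -240 (k = (65 - 25)*(2*(-1)*(-1 + 4)) = 40*(2*(-1)*3) = 40*(-6) = -240)
sqrt(A(-217) + k) = sqrt(-217 - 240) = sqrt(-457) = I*sqrt(457)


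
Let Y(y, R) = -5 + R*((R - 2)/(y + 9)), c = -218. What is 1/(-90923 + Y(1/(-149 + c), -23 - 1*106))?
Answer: -3302/294042323 ≈ -1.1230e-5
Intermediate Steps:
Y(y, R) = -5 + R*(-2 + R)/(9 + y) (Y(y, R) = -5 + R*((-2 + R)/(9 + y)) = -5 + R*(-2 + R)/(9 + y))
1/(-90923 + Y(1/(-149 + c), -23 - 1*106)) = 1/(-90923 + (-45 + (-23 - 1*106)**2 - 5/(-149 - 218) - 2*(-23 - 1*106))/(9 + 1/(-149 - 218))) = 1/(-90923 + (-45 + (-23 - 106)**2 - 5/(-367) - 2*(-23 - 106))/(9 + 1/(-367))) = 1/(-90923 + (-45 + (-129)**2 - 5*(-1/367) - 2*(-129))/(9 - 1/367)) = 1/(-90923 + (-45 + 16641 + 5/367 + 258)/(3302/367)) = 1/(-90923 + (367/3302)*(6185423/367)) = 1/(-90923 + 6185423/3302) = 1/(-294042323/3302) = -3302/294042323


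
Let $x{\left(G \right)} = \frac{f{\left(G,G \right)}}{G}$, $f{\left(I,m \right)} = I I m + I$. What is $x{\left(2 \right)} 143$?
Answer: $715$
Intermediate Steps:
$f{\left(I,m \right)} = I + m I^{2}$ ($f{\left(I,m \right)} = I^{2} m + I = m I^{2} + I = I + m I^{2}$)
$x{\left(G \right)} = 1 + G^{2}$ ($x{\left(G \right)} = \frac{G \left(1 + G G\right)}{G} = \frac{G \left(1 + G^{2}\right)}{G} = 1 + G^{2}$)
$x{\left(2 \right)} 143 = \left(1 + 2^{2}\right) 143 = \left(1 + 4\right) 143 = 5 \cdot 143 = 715$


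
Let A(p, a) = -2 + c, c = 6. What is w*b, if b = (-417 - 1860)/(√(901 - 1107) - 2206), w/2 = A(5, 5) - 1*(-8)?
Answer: 202952/8193 + 92*I*√206/8193 ≈ 24.771 + 0.16117*I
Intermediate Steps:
A(p, a) = 4 (A(p, a) = -2 + 6 = 4)
w = 24 (w = 2*(4 - 1*(-8)) = 2*(4 + 8) = 2*12 = 24)
b = -2277/(-2206 + I*√206) (b = -2277/(√(-206) - 2206) = -2277/(I*√206 - 2206) = -2277/(-2206 + I*√206) ≈ 1.0321 + 0.0067153*I)
w*b = 24*(25369/24579 + 23*I*√206/49158) = 202952/8193 + 92*I*√206/8193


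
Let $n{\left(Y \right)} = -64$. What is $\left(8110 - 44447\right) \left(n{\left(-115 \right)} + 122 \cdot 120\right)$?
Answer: $-529648112$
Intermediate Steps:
$\left(8110 - 44447\right) \left(n{\left(-115 \right)} + 122 \cdot 120\right) = \left(8110 - 44447\right) \left(-64 + 122 \cdot 120\right) = - 36337 \left(-64 + 14640\right) = \left(-36337\right) 14576 = -529648112$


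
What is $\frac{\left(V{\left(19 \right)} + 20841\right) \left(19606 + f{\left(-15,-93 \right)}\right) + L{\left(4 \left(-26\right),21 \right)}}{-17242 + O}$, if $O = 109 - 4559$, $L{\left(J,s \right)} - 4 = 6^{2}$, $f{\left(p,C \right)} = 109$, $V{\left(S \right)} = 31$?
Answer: $- \frac{9352080}{493} \approx -18970.0$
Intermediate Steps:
$L{\left(J,s \right)} = 40$ ($L{\left(J,s \right)} = 4 + 6^{2} = 4 + 36 = 40$)
$O = -4450$ ($O = 109 - 4559 = -4450$)
$\frac{\left(V{\left(19 \right)} + 20841\right) \left(19606 + f{\left(-15,-93 \right)}\right) + L{\left(4 \left(-26\right),21 \right)}}{-17242 + O} = \frac{\left(31 + 20841\right) \left(19606 + 109\right) + 40}{-17242 - 4450} = \frac{20872 \cdot 19715 + 40}{-21692} = \left(411491480 + 40\right) \left(- \frac{1}{21692}\right) = 411491520 \left(- \frac{1}{21692}\right) = - \frac{9352080}{493}$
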